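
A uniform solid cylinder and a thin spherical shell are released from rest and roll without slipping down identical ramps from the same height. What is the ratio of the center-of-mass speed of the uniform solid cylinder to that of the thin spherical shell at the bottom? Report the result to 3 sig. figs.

v_ratio ≈ 1.05

Each satisfies Mgh = ½(1+k)Mv² with k = I/(MR²), so v ∝ 1/√(1+k).
For the uniform solid cylinder k = 0.5; for the thin spherical shell k = 2/3.
v₁/v₂ = √((1+k₂)/(1+k₁)) = √(1.667/1.5) ≈ 1.05.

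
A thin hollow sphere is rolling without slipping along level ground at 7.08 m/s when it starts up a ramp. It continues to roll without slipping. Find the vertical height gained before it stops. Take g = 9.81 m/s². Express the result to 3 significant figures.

The moment of inertia is (2/3)MR², giving k ≡ I/(MR²) = 2/3.
Since it rolls without slipping, ω = v/R and KE = ½Mv² + ½Iω² = ½(1+k)Mv² = (5/6)Mv².
All of this converts to potential energy at the highest point: (5/6)Mv₀² = Mgh.
Thus h = (1+k)v₀²/(2g) = 1.667 × 7.08² / (2 × 9.81) ≈ 4.26 m.

h ≈ 4.26 m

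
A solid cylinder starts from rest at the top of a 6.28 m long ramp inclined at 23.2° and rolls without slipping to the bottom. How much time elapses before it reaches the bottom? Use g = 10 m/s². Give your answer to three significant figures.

t ≈ 2.19 s

With I = (1/2)MR², the ratio k = I/(MR²) is 0.5.
Translational: Mg sinθ − f = Ma. Rotational about the CM: fR = Iα = kMRa, so f = kMa.
Hence a = g sinθ/(1+k) = 10×sin23.2°/1.5 = 2.626 m/s².
With constant a from rest, t = √(2L/a) = √(2·6.28/2.626) ≈ 2.19 s.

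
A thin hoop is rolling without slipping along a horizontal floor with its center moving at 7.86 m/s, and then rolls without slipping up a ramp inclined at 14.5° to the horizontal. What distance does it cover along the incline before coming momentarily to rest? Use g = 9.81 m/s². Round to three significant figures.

d ≈ 25.2 m

With I = MR², the ratio k = I/(MR²) is 1.
Since it rolls without slipping, ω = v/R and KE = ½Mv² + ½Iω² = ½(1+k)Mv² = Mv².
Setting this equal to Mgh gives the vertical rise h = (1+k)v₀²/(2g) = 2×7.86²/(2×9.81) = 6.298 m.
The distance along the slope is d = h/sinθ = 6.298/sin14.5° ≈ 25.2 m.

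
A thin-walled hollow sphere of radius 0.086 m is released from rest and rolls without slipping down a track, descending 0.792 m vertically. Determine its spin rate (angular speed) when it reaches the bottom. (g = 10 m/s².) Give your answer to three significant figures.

ω ≈ 35.8 rad/s

With I = (2/3)MR², the ratio k = I/(MR²) is 2/3.
Pure rolling means v = ωR; then KE = ½Mv² + ½I(v/R)² = ½(1+k)Mv² = (5/6)Mv².
Energy conservation Mgh = ½(1+k)Mv² gives v = √(2gh/(1+k)) = √(2 × 10 × 0.792 / 1.667) = 3.083 m/s.
The angular speed follows from ω = v/R = 3.083/0.086 ≈ 35.8 rad/s.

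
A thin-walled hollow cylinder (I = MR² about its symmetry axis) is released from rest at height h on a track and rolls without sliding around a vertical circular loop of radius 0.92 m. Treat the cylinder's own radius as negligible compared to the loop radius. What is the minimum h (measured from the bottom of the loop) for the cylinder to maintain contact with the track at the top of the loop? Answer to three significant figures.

For this body I = MR², i.e. k = I/(MR²) = 1.
At the top of the loop, the minimum-contact condition is Mg = Mv_top²/r, so v_top² = gr.
With ω = v/R, the kinetic energy at speed v is ½(1+k)Mv² = Mv².
Energy conservation from release (height h) to the top (height 2r): Mgh = Mg(2r) + M·gr.
Thus h_min = 2r + (1+k)r/2 = r(2 + 2/2) = 0.92 × 3 ≈ 2.76 m.

h_min ≈ 2.76 m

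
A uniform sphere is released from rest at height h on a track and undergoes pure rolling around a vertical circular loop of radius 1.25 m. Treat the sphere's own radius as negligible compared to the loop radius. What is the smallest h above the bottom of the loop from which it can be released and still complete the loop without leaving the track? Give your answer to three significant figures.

Here I = (2/5)MR², so the shape factor k = I/(MR²) = 0.4.
At the top of the loop, the minimum-contact condition is Mg = Mv_top²/r, so v_top² = gr.
With ω = v/R, the kinetic energy at speed v is ½(1+k)Mv² = (7/10)Mv².
Energy conservation from release (height h) to the top (height 2r): Mgh = Mg(2r) + (7/10)M·gr.
Thus h_min = 2r + (1+k)r/2 = r(2 + 1.4/2) = 1.25 × 2.7 ≈ 3.38 m.

h_min ≈ 3.38 m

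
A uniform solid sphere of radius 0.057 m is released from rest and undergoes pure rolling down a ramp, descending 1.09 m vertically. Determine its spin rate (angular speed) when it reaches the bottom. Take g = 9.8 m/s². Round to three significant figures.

Here I = (2/5)MR², so the shape factor k = I/(MR²) = 0.4.
The rolling condition ω = v/R makes the rotational term ½I(v/R)² = ½kMv², so KE_total = ½(1+k)Mv² = (7/10)Mv².
Energy conservation Mgh = ½(1+k)Mv² gives v = √(2gh/(1+k)) = √(2 × 9.8 × 1.09 / 1.4) = 3.906 m/s.
Then ω = v/R = 3.906 / 0.057 ≈ 68.5 rad/s.

ω ≈ 68.5 rad/s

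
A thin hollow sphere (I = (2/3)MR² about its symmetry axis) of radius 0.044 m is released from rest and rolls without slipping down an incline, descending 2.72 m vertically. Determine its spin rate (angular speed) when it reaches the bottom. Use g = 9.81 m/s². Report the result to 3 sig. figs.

With I = (2/3)MR², the ratio k = I/(MR²) is 2/3.
Since it rolls without slipping, ω = v/R and KE = ½Mv² + ½Iω² = ½(1+k)Mv² = (5/6)Mv².
Energy conservation Mgh = ½(1+k)Mv² gives v = √(2gh/(1+k)) = √(2 × 9.81 × 2.72 / 1.667) = 5.659 m/s.
The angular speed follows from ω = v/R = 5.659/0.044 ≈ 129 rad/s.

ω ≈ 129 rad/s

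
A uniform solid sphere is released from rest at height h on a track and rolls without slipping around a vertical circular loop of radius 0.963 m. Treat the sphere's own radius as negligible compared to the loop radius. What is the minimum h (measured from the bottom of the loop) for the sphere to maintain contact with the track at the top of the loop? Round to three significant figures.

h_min ≈ 2.60 m

The moment of inertia is (2/5)MR², giving k ≡ I/(MR²) = 0.4.
At the top, contact is just lost when gravity alone supplies the centripetal force: Mg = Mv_top²/r, i.e. v_top² = gr.
With ω = v/R, the kinetic energy at speed v is ½(1+k)Mv² = (7/10)Mv².
Energy conservation from release (height h) to the top (height 2r): Mgh = Mg(2r) + (7/10)M·gr.
Thus h_min = 2r + (1+k)r/2 = r(2 + 1.4/2) = 0.963 × 2.7 ≈ 2.60 m.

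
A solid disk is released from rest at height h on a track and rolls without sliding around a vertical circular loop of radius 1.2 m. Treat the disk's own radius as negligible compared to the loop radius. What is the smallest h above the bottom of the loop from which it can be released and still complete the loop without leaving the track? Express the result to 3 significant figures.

h_min ≈ 3.30 m

For this body I = (1/2)MR², i.e. k = I/(MR²) = 0.5.
At the top, contact is just lost when gravity alone supplies the centripetal force: Mg = Mv_top²/r, i.e. v_top² = gr.
With ω = v/R, the kinetic energy at speed v is ½(1+k)Mv² = (3/4)Mv².
Energy conservation from release (height h) to the top (height 2r): Mgh = Mg(2r) + (3/4)M·gr.
Thus h_min = 2r + (1+k)r/2 = r(2 + 1.5/2) = 1.2 × 2.75 ≈ 3.30 m.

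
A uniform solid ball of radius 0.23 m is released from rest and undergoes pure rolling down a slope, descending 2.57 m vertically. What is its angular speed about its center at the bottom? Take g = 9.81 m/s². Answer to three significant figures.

ω ≈ 26.1 rad/s

The moment of inertia is (2/5)MR², giving k ≡ I/(MR²) = 0.4.
Pure rolling means v = ωR; then KE = ½Mv² + ½I(v/R)² = ½(1+k)Mv² = (7/10)Mv².
Energy conservation Mgh = ½(1+k)Mv² gives v = √(2gh/(1+k)) = √(2 × 9.81 × 2.57 / 1.4) = 6.001 m/s.
The angular speed follows from ω = v/R = 6.001/0.23 ≈ 26.1 rad/s.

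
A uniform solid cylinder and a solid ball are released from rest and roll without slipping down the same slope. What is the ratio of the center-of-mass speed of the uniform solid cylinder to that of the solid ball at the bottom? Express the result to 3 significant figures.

v_ratio ≈ 0.966

Each satisfies Mgh = ½(1+k)Mv² with k = I/(MR²), so v ∝ 1/√(1+k).
For the uniform solid cylinder k = 0.5; for the solid ball k = 0.4.
v₁/v₂ = √((1+k₂)/(1+k₁)) = √(1.4/1.5) ≈ 0.966.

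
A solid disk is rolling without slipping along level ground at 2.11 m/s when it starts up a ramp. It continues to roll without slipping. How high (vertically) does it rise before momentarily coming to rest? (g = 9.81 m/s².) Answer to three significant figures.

h ≈ 0.340 m

With I = (1/2)MR², the ratio k = I/(MR²) is 0.5.
The rolling condition ω = v/R makes the rotational term ½I(v/R)² = ½kMv², so KE_total = ½(1+k)Mv² = (3/4)Mv².
At the top the kinetic energy is zero, so (3/4)Mv₀² = Mgh.
Thus h = (1+k)v₀²/(2g) = 1.5 × 2.11² / (2 × 9.81) ≈ 0.340 m.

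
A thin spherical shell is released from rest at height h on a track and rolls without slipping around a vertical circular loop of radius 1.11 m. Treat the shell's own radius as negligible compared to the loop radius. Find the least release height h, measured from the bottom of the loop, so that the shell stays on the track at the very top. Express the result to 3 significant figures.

For this body I = (2/3)MR², i.e. k = I/(MR²) = 2/3.
At the top, contact is just lost when gravity alone supplies the centripetal force: Mg = Mv_top²/r, i.e. v_top² = gr.
With ω = v/R, the kinetic energy at speed v is ½(1+k)Mv² = (5/6)Mv².
Energy conservation from release (height h) to the top (height 2r): Mgh = Mg(2r) + (5/6)M·gr.
Thus h_min = 2r + (1+k)r/2 = r(2 + 1.667/2) = 1.11 × 2.833 ≈ 3.15 m.

h_min ≈ 3.15 m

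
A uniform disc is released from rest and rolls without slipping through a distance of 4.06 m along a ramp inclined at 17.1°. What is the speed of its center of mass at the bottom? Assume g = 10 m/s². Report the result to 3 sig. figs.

v ≈ 3.99 m/s

The moment of inertia is (1/2)MR², giving k ≡ I/(MR²) = 0.5.
The rolling condition ω = v/R makes the rotational term ½I(v/R)² = ½kMv², so KE_total = ½(1+k)Mv² = (3/4)Mv².
The vertical drop is h = L sinθ = 4.06 × sin17.1° = 1.194 m.
Setting Mgh = (3/4)Mv² gives v = √(2gh/(1+k)) = √(2·10·1.194/1.5) ≈ 3.99 m/s.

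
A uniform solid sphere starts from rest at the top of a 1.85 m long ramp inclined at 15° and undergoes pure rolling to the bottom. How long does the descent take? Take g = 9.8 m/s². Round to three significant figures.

With I = (2/5)MR², the ratio k = I/(MR²) is 0.4.
Newton's second law down the slope: Mg sinθ − f = Ma. The torque equation fR = Iα (with α = a/R) gives f = kMa.
Hence a = g sinθ/(1+k) = 9.8×sin15°/1.4 = 1.812 m/s².
With constant a from rest, t = √(2L/a) = √(2·1.85/1.812) ≈ 1.43 s.

t ≈ 1.43 s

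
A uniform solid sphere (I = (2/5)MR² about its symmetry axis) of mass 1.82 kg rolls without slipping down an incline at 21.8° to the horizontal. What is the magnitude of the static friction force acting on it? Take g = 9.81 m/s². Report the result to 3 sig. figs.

The moment of inertia is (2/5)MR², giving k ≡ I/(MR²) = 0.4.
Along the incline Mg sinθ − f = Ma, and torque about the center fR = Iα = kMR²(a/R) gives f = kMa.
Combining, a = g sinθ/(1+k) and f = kMa = kMg sinθ/(1+k).
f = 0.4 × 1.82 × 9.81 × sin21.8° / 1.4 ≈ 1.89 N.

f ≈ 1.89 N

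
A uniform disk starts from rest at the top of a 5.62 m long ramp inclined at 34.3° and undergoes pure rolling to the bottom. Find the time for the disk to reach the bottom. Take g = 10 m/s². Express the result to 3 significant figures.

t ≈ 1.73 s

With I = (1/2)MR², the ratio k = I/(MR²) is 0.5.
Translational: Mg sinθ − f = Ma. Rotational about the CM: fR = Iα = kMRa, so f = kMa.
Hence a = g sinθ/(1+k) = 10×sin34.3°/1.5 = 3.757 m/s².
With constant a from rest, t = √(2L/a) = √(2·5.62/3.757) ≈ 1.73 s.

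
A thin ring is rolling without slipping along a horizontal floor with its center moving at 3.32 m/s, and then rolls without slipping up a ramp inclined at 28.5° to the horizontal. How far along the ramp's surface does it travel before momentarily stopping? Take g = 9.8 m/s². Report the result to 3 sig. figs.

With I = MR², the ratio k = I/(MR²) is 1.
Rolling without slipping gives ω = v/R, so the total kinetic energy is ½Mv² + ½Iω² = ½(1+k)Mv² = Mv².
Setting this equal to Mgh gives the vertical rise h = (1+k)v₀²/(2g) = 2×3.32²/(2×9.8) = 1.125 m.
Along the incline, d = h/sinθ = 1.125/sin28.5° ≈ 2.36 m.

d ≈ 2.36 m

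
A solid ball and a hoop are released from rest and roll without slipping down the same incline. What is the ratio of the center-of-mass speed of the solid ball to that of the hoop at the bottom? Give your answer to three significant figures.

Each satisfies Mgh = ½(1+k)Mv² with k = I/(MR²), so v ∝ 1/√(1+k).
For the solid ball k = 0.4; for the hoop k = 1.
v₁/v₂ = √((1+k₂)/(1+k₁)) = √(2/1.4) ≈ 1.20.

v_ratio ≈ 1.20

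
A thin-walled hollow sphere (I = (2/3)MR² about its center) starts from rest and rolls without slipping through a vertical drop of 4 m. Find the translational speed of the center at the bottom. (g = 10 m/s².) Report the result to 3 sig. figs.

Here I = (2/3)MR², so the shape factor k = I/(MR²) = 2/3.
Since it rolls without slipping, ω = v/R and KE = ½Mv² + ½Iω² = ½(1+k)Mv² = (5/6)Mv².
Setting Mgh = (5/6)Mv² gives v = √(2gh/(1+k)) = √(2·10·4/1.667) ≈ 6.93 m/s.

v ≈ 6.93 m/s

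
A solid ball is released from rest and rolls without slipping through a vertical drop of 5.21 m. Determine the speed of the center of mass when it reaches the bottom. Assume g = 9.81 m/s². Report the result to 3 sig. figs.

Here I = (2/5)MR², so the shape factor k = I/(MR²) = 0.4.
Pure rolling means v = ωR; then KE = ½Mv² + ½I(v/R)² = ½(1+k)Mv² = (7/10)Mv².
Setting Mgh = (7/10)Mv² gives v = √(2gh/(1+k)) = √(2·9.81·5.21/1.4) ≈ 8.54 m/s.

v ≈ 8.54 m/s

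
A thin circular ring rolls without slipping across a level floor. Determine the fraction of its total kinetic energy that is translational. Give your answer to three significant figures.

fraction ≈ 0.500

Here I = MR², so the shape factor k = I/(MR²) = 1.
With ω = v/R, KE_trans = ½Mv² and KE_rot = ½Iω² = ½kMv², so KE_total = ½(1+k)Mv².
The translational fraction is therefore 1/(1+k) = 1/2 ≈ 0.500.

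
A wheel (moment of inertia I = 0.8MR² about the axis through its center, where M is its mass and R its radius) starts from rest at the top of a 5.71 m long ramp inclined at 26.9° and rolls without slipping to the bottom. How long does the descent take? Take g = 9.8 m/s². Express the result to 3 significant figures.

With I = 0.8MR², the ratio k = I/(MR²) is 0.8.
Newton's second law down the slope: Mg sinθ − f = Ma. The torque equation fR = Iα (with α = a/R) gives f = kMa.
Hence a = g sinθ/(1+k) = 9.8×sin26.9°/1.8 = 2.463 m/s².
Starting from rest, L = ½at², so t = √(2L/a) = √(2×5.71/2.463) ≈ 2.15 s.

t ≈ 2.15 s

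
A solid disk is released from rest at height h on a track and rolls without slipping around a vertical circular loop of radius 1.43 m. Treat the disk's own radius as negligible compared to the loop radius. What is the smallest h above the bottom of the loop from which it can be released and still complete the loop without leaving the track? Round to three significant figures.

h_min ≈ 3.93 m

Here I = (1/2)MR², so the shape factor k = I/(MR²) = 0.5.
At the top of the loop, the minimum-contact condition is Mg = Mv_top²/r, so v_top² = gr.
With ω = v/R, the kinetic energy at speed v is ½(1+k)Mv² = (3/4)Mv².
Energy conservation from release (height h) to the top (height 2r): Mgh = Mg(2r) + (3/4)M·gr.
Thus h_min = 2r + (1+k)r/2 = r(2 + 1.5/2) = 1.43 × 2.75 ≈ 3.93 m.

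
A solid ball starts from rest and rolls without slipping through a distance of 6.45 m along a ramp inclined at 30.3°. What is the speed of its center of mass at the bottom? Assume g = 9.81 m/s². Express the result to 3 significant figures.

v ≈ 6.75 m/s

With I = (2/5)MR², the ratio k = I/(MR²) is 0.4.
Rolling without slipping gives ω = v/R, so the total kinetic energy is ½Mv² + ½Iω² = ½(1+k)Mv² = (7/10)Mv².
The vertical drop is h = L sinθ = 6.45 × sin30.3° = 3.254 m.
Energy conservation: Mgh = (7/10)Mv², so v = √(2gh/(1+k)) = √(2 × 9.81 × 3.254 / 1.4) ≈ 6.75 m/s.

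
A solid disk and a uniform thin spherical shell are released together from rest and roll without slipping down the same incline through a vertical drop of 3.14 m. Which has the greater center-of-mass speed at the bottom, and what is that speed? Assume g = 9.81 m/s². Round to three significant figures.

For rolling without slipping, Mgh = ½(1+k)Mv² where k = I/(MR²), so v = √(2gh/(1+k)).
Solid disk: k = 0.5, giving v = √(2×9.81×3.14/1.5) = 6.409 m/s.
Uniform thin spherical shell: k = 2/3, giving v = √(2×9.81×3.14/1.667) = 6.08 m/s.
The smaller k wins: the solid disk, at ≈ 6.41 m/s.

the solid disk, at v ≈ 6.41 m/s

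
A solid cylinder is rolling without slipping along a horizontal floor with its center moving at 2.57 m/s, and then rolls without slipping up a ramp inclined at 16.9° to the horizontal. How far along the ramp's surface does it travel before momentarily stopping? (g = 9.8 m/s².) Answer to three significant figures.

With I = (1/2)MR², the ratio k = I/(MR²) is 0.5.
Pure rolling means v = ωR; then KE = ½Mv² + ½I(v/R)² = ½(1+k)Mv² = (3/4)Mv².
Setting this equal to Mgh gives the vertical rise h = (1+k)v₀²/(2g) = 1.5×2.57²/(2×9.8) = 0.5055 m.
The distance along the slope is d = h/sinθ = 0.5055/sin16.9° ≈ 1.74 m.

d ≈ 1.74 m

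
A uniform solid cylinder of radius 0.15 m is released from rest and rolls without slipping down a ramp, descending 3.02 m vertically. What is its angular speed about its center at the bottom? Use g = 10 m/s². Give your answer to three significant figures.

Here I = (1/2)MR², so the shape factor k = I/(MR²) = 0.5.
Since it rolls without slipping, ω = v/R and KE = ½Mv² + ½Iω² = ½(1+k)Mv² = (3/4)Mv².
Energy conservation Mgh = ½(1+k)Mv² gives v = √(2gh/(1+k)) = √(2 × 10 × 3.02 / 1.5) = 6.346 m/s.
Then ω = v/R = 6.346 / 0.15 ≈ 42.3 rad/s.

ω ≈ 42.3 rad/s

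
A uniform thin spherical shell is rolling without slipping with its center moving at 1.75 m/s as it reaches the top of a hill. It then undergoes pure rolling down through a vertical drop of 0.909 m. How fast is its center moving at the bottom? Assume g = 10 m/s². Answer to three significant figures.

v ≈ 3.74 m/s

The moment of inertia is (2/3)MR², giving k ≡ I/(MR²) = 2/3.
The rolling condition ω = v/R makes the rotational term ½I(v/R)² = ½kMv², so KE_total = ½(1+k)Mv² = (5/6)Mv².
Energy conservation: (5/6)Mv₀² + Mgh = (5/6)Mv², so v² = v₀² + 2gh/(1+k).
v = √(1.75² + 2×10×0.909/1.667) = √13.97 ≈ 3.74 m/s.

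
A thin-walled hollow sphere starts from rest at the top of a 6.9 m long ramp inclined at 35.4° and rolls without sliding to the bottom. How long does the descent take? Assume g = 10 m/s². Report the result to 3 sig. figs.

t ≈ 1.99 s

The moment of inertia is (2/3)MR², giving k ≡ I/(MR²) = 2/3.
Translational: Mg sinθ − f = Ma. Rotational about the CM: fR = Iα = kMRa, so f = kMa.
Hence a = g sinθ/(1+k) = 10×sin35.4°/1.667 = 3.476 m/s².
Starting from rest, L = ½at², so t = √(2L/a) = √(2×6.9/3.476) ≈ 1.99 s.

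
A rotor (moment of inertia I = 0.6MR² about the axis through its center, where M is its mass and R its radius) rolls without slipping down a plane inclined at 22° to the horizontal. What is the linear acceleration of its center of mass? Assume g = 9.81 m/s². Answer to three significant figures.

a ≈ 2.30 m/s²

With I = 0.6MR², the ratio k = I/(MR²) is 0.6.
Newton's second law down the slope: Mg sinθ − f = Ma. The torque equation fR = Iα (with α = a/R) gives f = kMa.
Eliminating f: Mg sinθ = (1+k)Ma, so a = g sinθ/(1+k) = 9.81 × sin22° / 1.6 ≈ 2.30 m/s².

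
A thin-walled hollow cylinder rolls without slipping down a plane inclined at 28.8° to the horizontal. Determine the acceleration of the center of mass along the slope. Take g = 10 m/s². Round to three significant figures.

a ≈ 2.41 m/s²

With I = MR², the ratio k = I/(MR²) is 1.
Along the incline Mg sinθ − f = Ma, and torque about the center fR = Iα = kMR²(a/R) gives f = kMa.
Eliminating f: Mg sinθ = (1+k)Ma, so a = g sinθ/(1+k) = 10 × sin28.8° / 2 ≈ 2.41 m/s².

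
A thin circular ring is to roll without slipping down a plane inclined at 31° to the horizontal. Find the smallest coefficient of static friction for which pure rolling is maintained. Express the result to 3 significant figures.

μ_min ≈ 0.300

Here I = MR², so the shape factor k = I/(MR²) = 1.
Newton's second law down the slope: Mg sinθ − f = Ma. The torque equation fR = Iα (with α = a/R) gives f = kMa.
These give a = g sinθ/(1+k) and the required friction f = kMg sinθ/(1+k).
With N = Mg cosθ, the no-slip condition f ≤ μN gives μ_min = f/N = k tanθ/(1+k).
μ_min = 1 × tan31° / 2 ≈ 0.300.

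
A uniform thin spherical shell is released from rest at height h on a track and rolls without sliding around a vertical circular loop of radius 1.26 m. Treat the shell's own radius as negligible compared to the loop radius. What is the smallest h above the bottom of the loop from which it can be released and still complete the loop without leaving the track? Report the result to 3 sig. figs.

With I = (2/3)MR², the ratio k = I/(MR²) is 2/3.
At the top of the loop, the minimum-contact condition is Mg = Mv_top²/r, so v_top² = gr.
With ω = v/R, the kinetic energy at speed v is ½(1+k)Mv² = (5/6)Mv².
Energy conservation from release (height h) to the top (height 2r): Mgh = Mg(2r) + (5/6)M·gr.
Thus h_min = 2r + (1+k)r/2 = r(2 + 1.667/2) = 1.26 × 2.833 ≈ 3.57 m.

h_min ≈ 3.57 m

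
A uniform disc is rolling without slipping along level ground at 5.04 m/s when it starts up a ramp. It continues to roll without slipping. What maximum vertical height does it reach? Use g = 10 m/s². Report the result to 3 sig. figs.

The moment of inertia is (1/2)MR², giving k ≡ I/(MR²) = 0.5.
Pure rolling means v = ωR; then KE = ½Mv² + ½I(v/R)² = ½(1+k)Mv² = (3/4)Mv².
At the top the kinetic energy is zero, so (3/4)Mv₀² = Mgh.
Thus h = (1+k)v₀²/(2g) = 1.5 × 5.04² / (2 × 10) ≈ 1.91 m.

h ≈ 1.91 m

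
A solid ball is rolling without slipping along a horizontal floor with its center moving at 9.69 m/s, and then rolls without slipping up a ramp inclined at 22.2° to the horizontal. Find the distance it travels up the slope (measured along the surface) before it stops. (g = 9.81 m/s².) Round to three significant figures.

d ≈ 17.7 m

Here I = (2/5)MR², so the shape factor k = I/(MR²) = 0.4.
Pure rolling means v = ωR; then KE = ½Mv² + ½I(v/R)² = ½(1+k)Mv² = (7/10)Mv².
Setting this equal to Mgh gives the vertical rise h = (1+k)v₀²/(2g) = 1.4×9.69²/(2×9.81) = 6.7 m.
Along the incline, d = h/sinθ = 6.7/sin22.2° ≈ 17.7 m.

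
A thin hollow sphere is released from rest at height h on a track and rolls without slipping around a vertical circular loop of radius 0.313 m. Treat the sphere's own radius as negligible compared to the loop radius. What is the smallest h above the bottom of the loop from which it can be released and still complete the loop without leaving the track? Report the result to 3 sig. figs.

h_min ≈ 0.887 m

The moment of inertia is (2/3)MR², giving k ≡ I/(MR²) = 2/3.
At the top of the loop, the minimum-contact condition is Mg = Mv_top²/r, so v_top² = gr.
With ω = v/R, the kinetic energy at speed v is ½(1+k)Mv² = (5/6)Mv².
Energy conservation from release (height h) to the top (height 2r): Mgh = Mg(2r) + (5/6)M·gr.
Thus h_min = 2r + (1+k)r/2 = r(2 + 1.667/2) = 0.313 × 2.833 ≈ 0.887 m.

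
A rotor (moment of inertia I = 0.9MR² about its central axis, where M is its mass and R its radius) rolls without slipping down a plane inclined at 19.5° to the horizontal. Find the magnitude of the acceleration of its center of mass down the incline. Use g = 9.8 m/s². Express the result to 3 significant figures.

a ≈ 1.72 m/s²

For this body I = 0.9MR², i.e. k = I/(MR²) = 0.9.
Along the incline Mg sinθ − f = Ma, and torque about the center fR = Iα = kMR²(a/R) gives f = kMa.
Eliminating f: Mg sinθ = (1+k)Ma, so a = g sinθ/(1+k) = 9.8 × sin19.5° / 1.9 ≈ 1.72 m/s².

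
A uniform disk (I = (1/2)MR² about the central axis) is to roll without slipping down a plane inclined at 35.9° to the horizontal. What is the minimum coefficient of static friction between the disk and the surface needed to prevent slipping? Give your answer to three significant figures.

Here I = (1/2)MR², so the shape factor k = I/(MR²) = 0.5.
Along the incline Mg sinθ − f = Ma, and torque about the center fR = Iα = kMR²(a/R) gives f = kMa.
These give a = g sinθ/(1+k) and the required friction f = kMg sinθ/(1+k).
The normal force is N = Mg cosθ, so μ_min = f/N = k tanθ/(1+k).
μ_min = 0.5 × tan35.9° / 1.5 ≈ 0.241.

μ_min ≈ 0.241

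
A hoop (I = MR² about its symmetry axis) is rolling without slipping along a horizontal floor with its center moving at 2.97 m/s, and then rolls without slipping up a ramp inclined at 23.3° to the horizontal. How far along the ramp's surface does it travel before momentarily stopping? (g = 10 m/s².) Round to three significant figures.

The moment of inertia is MR², giving k ≡ I/(MR²) = 1.
Since it rolls without slipping, ω = v/R and KE = ½Mv² + ½Iω² = ½(1+k)Mv² = Mv².
Setting this equal to Mgh gives the vertical rise h = (1+k)v₀²/(2g) = 2×2.97²/(2×10) = 0.8821 m.
The distance along the slope is d = h/sinθ = 0.8821/sin23.3° ≈ 2.23 m.

d ≈ 2.23 m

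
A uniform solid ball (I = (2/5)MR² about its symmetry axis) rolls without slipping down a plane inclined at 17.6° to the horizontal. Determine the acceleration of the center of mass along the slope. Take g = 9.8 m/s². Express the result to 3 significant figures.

For this body I = (2/5)MR², i.e. k = I/(MR²) = 0.4.
Along the incline Mg sinθ − f = Ma, and torque about the center fR = Iα = kMR²(a/R) gives f = kMa.
Eliminating f: Mg sinθ = (1+k)Ma, so a = g sinθ/(1+k) = 9.8 × sin17.6° / 1.4 ≈ 2.12 m/s².

a ≈ 2.12 m/s²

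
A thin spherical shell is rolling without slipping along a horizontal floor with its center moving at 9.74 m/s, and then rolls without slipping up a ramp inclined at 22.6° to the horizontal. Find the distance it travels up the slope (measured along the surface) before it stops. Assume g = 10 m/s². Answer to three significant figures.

The moment of inertia is (2/3)MR², giving k ≡ I/(MR²) = 2/3.
Since it rolls without slipping, ω = v/R and KE = ½Mv² + ½Iω² = ½(1+k)Mv² = (5/6)Mv².
Setting this equal to Mgh gives the vertical rise h = (1+k)v₀²/(2g) = 1.667×9.74²/(2×10) = 7.906 m.
Along the incline, d = h/sinθ = 7.906/sin22.6° ≈ 20.6 m.

d ≈ 20.6 m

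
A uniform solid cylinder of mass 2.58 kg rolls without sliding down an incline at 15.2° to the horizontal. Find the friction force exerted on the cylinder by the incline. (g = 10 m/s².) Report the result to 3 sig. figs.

Here I = (1/2)MR², so the shape factor k = I/(MR²) = 0.5.
Newton's second law down the slope: Mg sinθ − f = Ma. The torque equation fR = Iα (with α = a/R) gives f = kMa.
Combining, a = g sinθ/(1+k) and f = kMa = kMg sinθ/(1+k).
f = 0.5 × 2.58 × 10 × sin15.2° / 1.5 ≈ 2.25 N.

f ≈ 2.25 N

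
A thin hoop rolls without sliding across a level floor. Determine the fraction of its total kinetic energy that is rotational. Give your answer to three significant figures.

With I = MR², the ratio k = I/(MR²) is 1.
Since ω = v/R, the translational part is ½Mv² and the rotational part is ½I(v/R)² = ½kMv²; the total is ½(1+k)Mv².
The rotational fraction is therefore k/(1+k) = 1/2 ≈ 0.500.

fraction ≈ 0.500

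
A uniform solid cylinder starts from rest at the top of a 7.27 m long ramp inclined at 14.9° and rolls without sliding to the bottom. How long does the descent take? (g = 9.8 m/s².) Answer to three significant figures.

The moment of inertia is (1/2)MR², giving k ≡ I/(MR²) = 0.5.
Along the incline Mg sinθ − f = Ma, and torque about the center fR = Iα = kMR²(a/R) gives f = kMa.
Hence a = g sinθ/(1+k) = 9.8×sin14.9°/1.5 = 1.68 m/s².
With constant a from rest, t = √(2L/a) = √(2·7.27/1.68) ≈ 2.94 s.

t ≈ 2.94 s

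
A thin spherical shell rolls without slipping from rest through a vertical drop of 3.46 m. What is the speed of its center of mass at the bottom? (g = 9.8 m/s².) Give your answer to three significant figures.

v ≈ 6.38 m/s

Here I = (2/3)MR², so the shape factor k = I/(MR²) = 2/3.
The rolling condition ω = v/R makes the rotational term ½I(v/R)² = ½kMv², so KE_total = ½(1+k)Mv² = (5/6)Mv².
Energy conservation: Mgh = (5/6)Mv², so v = √(2gh/(1+k)) = √(2 × 9.8 × 3.46 / 1.667) ≈ 6.38 m/s.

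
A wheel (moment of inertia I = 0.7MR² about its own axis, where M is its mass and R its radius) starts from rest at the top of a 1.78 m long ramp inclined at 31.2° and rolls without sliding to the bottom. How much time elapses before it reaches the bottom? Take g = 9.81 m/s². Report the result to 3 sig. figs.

t ≈ 1.09 s

The moment of inertia is 0.7MR², giving k ≡ I/(MR²) = 0.7.
Translational: Mg sinθ − f = Ma. Rotational about the CM: fR = Iα = kMRa, so f = kMa.
Hence a = g sinθ/(1+k) = 9.81×sin31.2°/1.7 = 2.989 m/s².
Starting from rest, L = ½at², so t = √(2L/a) = √(2×1.78/2.989) ≈ 1.09 s.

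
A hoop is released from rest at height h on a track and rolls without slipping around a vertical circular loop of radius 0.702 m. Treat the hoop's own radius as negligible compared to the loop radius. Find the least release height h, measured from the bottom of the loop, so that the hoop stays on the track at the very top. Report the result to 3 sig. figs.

h_min ≈ 2.11 m

For this body I = MR², i.e. k = I/(MR²) = 1.
At the top of the loop, the minimum-contact condition is Mg = Mv_top²/r, so v_top² = gr.
With ω = v/R, the kinetic energy at speed v is ½(1+k)Mv² = Mv².
Energy conservation from release (height h) to the top (height 2r): Mgh = Mg(2r) + M·gr.
Thus h_min = 2r + (1+k)r/2 = r(2 + 2/2) = 0.702 × 3 ≈ 2.11 m.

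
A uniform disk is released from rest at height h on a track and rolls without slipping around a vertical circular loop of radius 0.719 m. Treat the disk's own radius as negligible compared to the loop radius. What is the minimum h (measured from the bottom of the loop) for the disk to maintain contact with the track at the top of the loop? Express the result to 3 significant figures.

h_min ≈ 1.98 m

For this body I = (1/2)MR², i.e. k = I/(MR²) = 0.5.
At the top, contact is just lost when gravity alone supplies the centripetal force: Mg = Mv_top²/r, i.e. v_top² = gr.
With ω = v/R, the kinetic energy at speed v is ½(1+k)Mv² = (3/4)Mv².
Energy conservation from release (height h) to the top (height 2r): Mgh = Mg(2r) + (3/4)M·gr.
Thus h_min = 2r + (1+k)r/2 = r(2 + 1.5/2) = 0.719 × 2.75 ≈ 1.98 m.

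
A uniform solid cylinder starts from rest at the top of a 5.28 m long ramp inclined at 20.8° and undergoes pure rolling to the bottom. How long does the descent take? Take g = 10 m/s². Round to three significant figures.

t ≈ 2.11 s

The moment of inertia is (1/2)MR², giving k ≡ I/(MR²) = 0.5.
Newton's second law down the slope: Mg sinθ − f = Ma. The torque equation fR = Iα (with α = a/R) gives f = kMa.
Hence a = g sinθ/(1+k) = 10×sin20.8°/1.5 = 2.367 m/s².
Starting from rest, L = ½at², so t = √(2L/a) = √(2×5.28/2.367) ≈ 2.11 s.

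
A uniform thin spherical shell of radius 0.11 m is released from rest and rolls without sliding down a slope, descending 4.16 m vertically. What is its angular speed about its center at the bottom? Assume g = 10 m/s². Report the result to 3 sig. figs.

ω ≈ 64.2 rad/s

With I = (2/3)MR², the ratio k = I/(MR²) is 2/3.
Rolling without slipping gives ω = v/R, so the total kinetic energy is ½Mv² + ½Iω² = ½(1+k)Mv² = (5/6)Mv².
Energy conservation Mgh = ½(1+k)Mv² gives v = √(2gh/(1+k)) = √(2 × 10 × 4.16 / 1.667) = 7.065 m/s.
Then ω = v/R = 7.065 / 0.11 ≈ 64.2 rad/s.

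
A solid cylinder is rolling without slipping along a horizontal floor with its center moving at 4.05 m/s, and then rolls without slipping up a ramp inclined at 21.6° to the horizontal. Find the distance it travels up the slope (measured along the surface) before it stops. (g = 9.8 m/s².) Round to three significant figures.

For this body I = (1/2)MR², i.e. k = I/(MR²) = 0.5.
Pure rolling means v = ωR; then KE = ½Mv² + ½I(v/R)² = ½(1+k)Mv² = (3/4)Mv².
Setting this equal to Mgh gives the vertical rise h = (1+k)v₀²/(2g) = 1.5×4.05²/(2×9.8) = 1.255 m.
Along the incline, d = h/sinθ = 1.255/sin21.6° ≈ 3.41 m.

d ≈ 3.41 m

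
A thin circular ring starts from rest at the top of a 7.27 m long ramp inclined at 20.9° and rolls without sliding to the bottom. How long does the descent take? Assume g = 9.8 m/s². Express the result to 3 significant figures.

t ≈ 2.88 s

With I = MR², the ratio k = I/(MR²) is 1.
Newton's second law down the slope: Mg sinθ − f = Ma. The torque equation fR = Iα (with α = a/R) gives f = kMa.
Hence a = g sinθ/(1+k) = 9.8×sin20.9°/2 = 1.748 m/s².
With constant a from rest, t = √(2L/a) = √(2·7.27/1.748) ≈ 2.88 s.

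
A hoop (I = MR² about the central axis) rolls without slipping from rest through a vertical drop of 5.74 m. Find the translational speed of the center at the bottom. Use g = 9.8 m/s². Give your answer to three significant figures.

With I = MR², the ratio k = I/(MR²) is 1.
Since it rolls without slipping, ω = v/R and KE = ½Mv² + ½Iω² = ½(1+k)Mv² = Mv².
Setting Mgh = Mv² gives v = √(2gh/(1+k)) = √(2·9.8·5.74/2) ≈ 7.50 m/s.

v ≈ 7.50 m/s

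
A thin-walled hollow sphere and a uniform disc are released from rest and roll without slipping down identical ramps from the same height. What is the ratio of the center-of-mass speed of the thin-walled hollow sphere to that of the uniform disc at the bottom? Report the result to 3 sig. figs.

Each satisfies Mgh = ½(1+k)Mv² with k = I/(MR²), so v ∝ 1/√(1+k).
For the thin-walled hollow sphere k = 2/3; for the uniform disc k = 0.5.
v₁/v₂ = √((1+k₂)/(1+k₁)) = √(1.5/1.667) ≈ 0.949.

v_ratio ≈ 0.949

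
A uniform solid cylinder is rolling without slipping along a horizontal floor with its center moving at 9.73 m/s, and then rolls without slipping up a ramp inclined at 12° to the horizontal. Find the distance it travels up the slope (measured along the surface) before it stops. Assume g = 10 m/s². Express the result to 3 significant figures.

d ≈ 34.2 m

For this body I = (1/2)MR², i.e. k = I/(MR²) = 0.5.
Since it rolls without slipping, ω = v/R and KE = ½Mv² + ½Iω² = ½(1+k)Mv² = (3/4)Mv².
Setting this equal to Mgh gives the vertical rise h = (1+k)v₀²/(2g) = 1.5×9.73²/(2×10) = 7.1 m.
Along the incline, d = h/sinθ = 7.1/sin12° ≈ 34.2 m.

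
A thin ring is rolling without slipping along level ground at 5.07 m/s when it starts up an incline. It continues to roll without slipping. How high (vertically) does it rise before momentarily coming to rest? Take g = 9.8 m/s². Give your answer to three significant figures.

h ≈ 2.62 m

With I = MR², the ratio k = I/(MR²) is 1.
Rolling without slipping gives ω = v/R, so the total kinetic energy is ½Mv² + ½Iω² = ½(1+k)Mv² = Mv².
At the top the kinetic energy is zero, so Mv₀² = Mgh.
Thus h = (1+k)v₀²/(2g) = 2 × 5.07² / (2 × 9.8) ≈ 2.62 m.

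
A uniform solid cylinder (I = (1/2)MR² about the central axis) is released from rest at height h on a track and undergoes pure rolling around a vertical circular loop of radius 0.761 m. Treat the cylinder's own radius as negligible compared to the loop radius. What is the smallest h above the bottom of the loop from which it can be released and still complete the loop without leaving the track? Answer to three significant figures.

With I = (1/2)MR², the ratio k = I/(MR²) is 0.5.
At the top, contact is just lost when gravity alone supplies the centripetal force: Mg = Mv_top²/r, i.e. v_top² = gr.
With ω = v/R, the kinetic energy at speed v is ½(1+k)Mv² = (3/4)Mv².
Energy conservation from release (height h) to the top (height 2r): Mgh = Mg(2r) + (3/4)M·gr.
Thus h_min = 2r + (1+k)r/2 = r(2 + 1.5/2) = 0.761 × 2.75 ≈ 2.09 m.

h_min ≈ 2.09 m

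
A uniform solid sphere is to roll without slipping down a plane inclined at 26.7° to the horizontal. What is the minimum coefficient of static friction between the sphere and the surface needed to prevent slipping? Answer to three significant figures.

μ_min ≈ 0.144

Here I = (2/5)MR², so the shape factor k = I/(MR²) = 0.4.
Along the incline Mg sinθ − f = Ma, and torque about the center fR = Iα = kMR²(a/R) gives f = kMa.
These give a = g sinθ/(1+k) and the required friction f = kMg sinθ/(1+k).
With N = Mg cosθ, the no-slip condition f ≤ μN gives μ_min = f/N = k tanθ/(1+k).
μ_min = 0.4 × tan26.7° / 1.4 ≈ 0.144.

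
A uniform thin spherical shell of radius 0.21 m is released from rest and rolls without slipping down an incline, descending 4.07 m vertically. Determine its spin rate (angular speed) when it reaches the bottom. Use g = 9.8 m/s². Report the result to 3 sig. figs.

ω ≈ 32.9 rad/s

Here I = (2/3)MR², so the shape factor k = I/(MR²) = 2/3.
Pure rolling means v = ωR; then KE = ½Mv² + ½I(v/R)² = ½(1+k)Mv² = (5/6)Mv².
Energy conservation Mgh = ½(1+k)Mv² gives v = √(2gh/(1+k)) = √(2 × 9.8 × 4.07 / 1.667) = 6.918 m/s.
Then ω = v/R = 6.918 / 0.21 ≈ 32.9 rad/s.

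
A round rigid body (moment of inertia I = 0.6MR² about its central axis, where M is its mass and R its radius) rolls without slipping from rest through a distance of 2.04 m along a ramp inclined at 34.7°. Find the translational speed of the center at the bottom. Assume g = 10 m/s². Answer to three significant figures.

With I = 0.6MR², the ratio k = I/(MR²) is 0.6.
Rolling without slipping gives ω = v/R, so the total kinetic energy is ½Mv² + ½Iω² = ½(1+k)Mv² = (4/5)Mv².
The vertical drop is h = L sinθ = 2.04 × sin34.7° = 1.161 m.
Setting Mgh = (4/5)Mv² gives v = √(2gh/(1+k)) = √(2·10·1.161/1.6) ≈ 3.81 m/s.

v ≈ 3.81 m/s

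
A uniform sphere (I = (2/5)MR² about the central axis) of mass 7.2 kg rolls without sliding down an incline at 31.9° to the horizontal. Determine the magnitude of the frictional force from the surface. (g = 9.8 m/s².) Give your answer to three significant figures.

f ≈ 10.7 N

With I = (2/5)MR², the ratio k = I/(MR²) is 0.4.
Translational: Mg sinθ − f = Ma. Rotational about the CM: fR = Iα = kMRa, so f = kMa.
Combining, a = g sinθ/(1+k) and f = kMa = kMg sinθ/(1+k).
f = 0.4 × 7.2 × 9.8 × sin31.9° / 1.4 ≈ 10.7 N.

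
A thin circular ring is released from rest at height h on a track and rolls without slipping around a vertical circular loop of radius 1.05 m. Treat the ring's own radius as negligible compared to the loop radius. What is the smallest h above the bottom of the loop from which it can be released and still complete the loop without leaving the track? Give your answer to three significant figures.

h_min ≈ 3.15 m

With I = MR², the ratio k = I/(MR²) is 1.
At the top, contact is just lost when gravity alone supplies the centripetal force: Mg = Mv_top²/r, i.e. v_top² = gr.
With ω = v/R, the kinetic energy at speed v is ½(1+k)Mv² = Mv².
Energy conservation from release (height h) to the top (height 2r): Mgh = Mg(2r) + M·gr.
Thus h_min = 2r + (1+k)r/2 = r(2 + 2/2) = 1.05 × 3 ≈ 3.15 m.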